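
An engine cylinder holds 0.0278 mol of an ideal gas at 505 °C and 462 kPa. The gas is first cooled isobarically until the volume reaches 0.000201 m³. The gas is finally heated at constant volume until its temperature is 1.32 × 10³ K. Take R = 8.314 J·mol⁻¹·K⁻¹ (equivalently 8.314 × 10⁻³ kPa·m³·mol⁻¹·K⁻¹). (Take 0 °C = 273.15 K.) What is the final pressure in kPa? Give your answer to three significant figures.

Convert: T₁ = 778.1 K.
From PV = nRT: V₁ = nRT₁/P₁ = 0.0003893 m³.
Isobaric, so V/T is constant: P₂ = P₁; T₂ = T₁·(V₂/V₁) = 401.8 K.
Isochoric, so P/T is constant: V₃ = V₂; P₃ = P₂·(T₃/T₂) = 1518 kPa.

P₃ ≈ 1.52e+03 kPa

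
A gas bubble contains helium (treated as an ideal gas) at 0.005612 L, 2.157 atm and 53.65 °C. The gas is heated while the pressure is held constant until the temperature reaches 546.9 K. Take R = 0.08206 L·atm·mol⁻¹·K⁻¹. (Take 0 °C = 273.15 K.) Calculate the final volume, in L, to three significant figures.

V₂ ≈ 0.00939 L

Convert: T₁ = 326.8 K.
Isobaric, so V/T is constant: P₂ = P₁; V₂ = V₁·(T₂/T₁) = 0.009392 L.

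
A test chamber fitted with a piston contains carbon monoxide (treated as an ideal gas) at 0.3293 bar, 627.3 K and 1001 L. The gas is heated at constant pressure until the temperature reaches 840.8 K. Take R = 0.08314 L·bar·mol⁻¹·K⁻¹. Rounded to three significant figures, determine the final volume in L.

P constant ⇒ V ∝ T: P₂ = P₁; V₂ = V₁·(T₂/T₁) = 1342 L.

V₂ ≈ 1.34e+03 L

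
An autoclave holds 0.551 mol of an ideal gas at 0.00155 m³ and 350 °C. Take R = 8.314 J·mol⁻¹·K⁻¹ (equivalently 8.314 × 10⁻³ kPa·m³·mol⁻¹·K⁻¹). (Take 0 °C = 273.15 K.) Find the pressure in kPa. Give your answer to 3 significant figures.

Convert: T = 623.15 K.
PV = nRT ⇒ P = nRT/V = (0.551 × 8.314 × 10⁻³ × 623.15) / 0.00155

P ≈ 1.84e+03 kPa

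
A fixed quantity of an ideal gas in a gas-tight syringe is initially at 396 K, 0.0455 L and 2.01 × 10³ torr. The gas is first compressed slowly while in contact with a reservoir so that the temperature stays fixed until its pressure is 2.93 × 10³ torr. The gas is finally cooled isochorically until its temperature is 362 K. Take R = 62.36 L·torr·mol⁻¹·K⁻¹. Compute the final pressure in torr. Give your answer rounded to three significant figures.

T constant ⇒ Boyle's law P V = const: T₂ = T₁; V₂ = V₁·(P₁/P₂) = 0.03121 L.
Isochoric, so P/T is constant: V₃ = V₂; P₃ = P₂·(T₃/T₂) = 2678 torr.

P₃ ≈ 2.68e+03 torr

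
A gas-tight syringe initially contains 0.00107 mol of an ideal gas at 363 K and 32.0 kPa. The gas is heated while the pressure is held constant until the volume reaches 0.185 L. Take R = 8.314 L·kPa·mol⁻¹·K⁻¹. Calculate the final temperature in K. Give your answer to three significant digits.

T₂ ≈ 665 K

From PV = nRT: V₁ = nRT₁/P₁ = 0.1009 L.
Isobaric, so V/T is constant: P₂ = P₁; T₂ = T₁·(V₂/V₁) = 665.5 K.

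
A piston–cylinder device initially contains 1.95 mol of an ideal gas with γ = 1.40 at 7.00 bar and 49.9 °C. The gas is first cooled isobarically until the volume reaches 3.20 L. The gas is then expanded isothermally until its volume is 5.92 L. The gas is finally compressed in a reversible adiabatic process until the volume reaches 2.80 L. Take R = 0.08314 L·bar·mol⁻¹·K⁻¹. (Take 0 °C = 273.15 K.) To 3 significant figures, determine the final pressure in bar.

P₄ ≈ 10.8 bar

Convert: T₁ = 323.0 K.
From PV = nRT: V₁ = nRT₁/P₁ = 7.482 L.
Isobaric, so V/T is constant: P₂ = P₁; T₂ = T₁·(V₂/V₁) = 138.2 K.
Isothermal, so P V is constant: T₃ = T₂; P₃ = P₂·(V₂/V₃) = 3.784 bar.
Adiabatic (γ = 1.40), T V^(γ−1) and P V^γ constant: T₄ = T₃·(V₃/V₄)^(γ−1) = 186.4 K; P₄ = P₃·(V₃/V₄)^γ = 10.79 bar.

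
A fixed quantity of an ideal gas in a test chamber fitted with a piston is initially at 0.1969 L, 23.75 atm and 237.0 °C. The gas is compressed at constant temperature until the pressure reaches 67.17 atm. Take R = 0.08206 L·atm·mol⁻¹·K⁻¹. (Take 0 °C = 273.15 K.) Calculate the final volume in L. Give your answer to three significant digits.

V₂ ≈ 0.0696 L

Convert: T₁ = 510.1 K.
Isothermal, so P V is constant: T₂ = T₁; V₂ = V₁·(P₁/P₂) = 0.06962 L.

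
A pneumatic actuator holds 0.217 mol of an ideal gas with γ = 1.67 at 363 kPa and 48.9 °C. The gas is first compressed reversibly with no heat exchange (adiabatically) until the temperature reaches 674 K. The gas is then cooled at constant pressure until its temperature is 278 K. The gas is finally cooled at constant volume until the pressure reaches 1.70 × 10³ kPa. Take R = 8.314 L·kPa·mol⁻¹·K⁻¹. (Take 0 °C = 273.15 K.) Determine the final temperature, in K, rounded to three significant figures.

T₄ ≈ 207 K

Convert: T₁ = 322.0 K.
From PV = nRT: V₁ = nRT₁/P₁ = 1.601 L.
Reversible adiabatic, γ = 1.67: P₂ = P₁·(T₂/T₁)^(γ/(γ−1)) = 2287 kPa; V₂ = V₁·(T₁/T₂)^(1/(γ−1)) = 0.5316 L.
Isobaric, so V/T is constant: P₃ = P₂; V₃ = V₂·(T₃/T₂) = 0.2193 L.
V constant ⇒ P ∝ T: V₄ = V₃; T₄ = T₃·(P₄/P₃) = 206.6 K.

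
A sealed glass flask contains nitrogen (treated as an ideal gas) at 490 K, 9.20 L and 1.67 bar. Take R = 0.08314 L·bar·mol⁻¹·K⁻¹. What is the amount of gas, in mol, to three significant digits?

n ≈ 0.377 mol

PV = nRT ⇒ n = PV/(RT) = (1.67 × 9.20) / (0.08314 × 490)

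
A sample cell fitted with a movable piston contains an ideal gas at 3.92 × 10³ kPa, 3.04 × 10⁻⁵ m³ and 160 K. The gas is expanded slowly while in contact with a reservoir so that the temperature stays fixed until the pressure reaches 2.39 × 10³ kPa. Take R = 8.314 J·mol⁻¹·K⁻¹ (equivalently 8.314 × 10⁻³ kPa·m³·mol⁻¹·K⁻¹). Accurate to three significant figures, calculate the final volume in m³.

V₂ ≈ 4.99e-05 m³

T constant ⇒ Boyle's law P V = const: T₂ = T₁; V₂ = V₁·(P₁/P₂) = 4.986e-05 m³.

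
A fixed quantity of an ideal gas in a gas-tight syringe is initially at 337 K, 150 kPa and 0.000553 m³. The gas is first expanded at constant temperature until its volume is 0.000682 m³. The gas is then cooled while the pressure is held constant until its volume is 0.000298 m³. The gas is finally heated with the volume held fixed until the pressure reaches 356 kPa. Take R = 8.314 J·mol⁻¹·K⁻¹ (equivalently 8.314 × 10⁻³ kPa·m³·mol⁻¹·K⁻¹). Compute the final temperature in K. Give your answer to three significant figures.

T₄ ≈ 431 K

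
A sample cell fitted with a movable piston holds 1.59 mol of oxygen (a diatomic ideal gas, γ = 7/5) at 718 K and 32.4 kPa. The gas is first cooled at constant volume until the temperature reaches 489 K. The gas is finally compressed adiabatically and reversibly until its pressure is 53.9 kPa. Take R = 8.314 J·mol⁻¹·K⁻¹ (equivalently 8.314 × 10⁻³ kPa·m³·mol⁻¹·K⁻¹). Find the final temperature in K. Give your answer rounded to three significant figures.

From PV = nRT: V₁ = nRT₁/P₁ = 0.2929 m³.
V constant ⇒ P ∝ T: V₂ = V₁; P₂ = P₁·(T₂/T₁) = 22.07 kPa.
Adiabatic (γ = 7/5), T V^(γ−1) and P V^γ constant: T₃ = T₂·(P₃/P₂)^((γ−1)/γ) = 631.1 K; V₃ = V₂·(P₂/P₃)^(1/γ) = 0.1548 m³.

T₃ ≈ 631 K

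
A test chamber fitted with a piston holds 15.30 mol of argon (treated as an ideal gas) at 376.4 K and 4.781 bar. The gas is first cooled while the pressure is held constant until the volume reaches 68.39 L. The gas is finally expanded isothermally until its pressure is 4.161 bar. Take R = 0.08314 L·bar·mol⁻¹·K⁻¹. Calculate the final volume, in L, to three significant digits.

From PV = nRT: V₁ = nRT₁/P₁ = 100.1 L.
Isobaric, so V/T is constant: P₂ = P₁; T₂ = T₁·(V₂/V₁) = 257.0 K.
Isothermal, so P V is constant: T₃ = T₂; V₃ = V₂·(P₂/P₃) = 78.58 L.

V₃ ≈ 78.6 L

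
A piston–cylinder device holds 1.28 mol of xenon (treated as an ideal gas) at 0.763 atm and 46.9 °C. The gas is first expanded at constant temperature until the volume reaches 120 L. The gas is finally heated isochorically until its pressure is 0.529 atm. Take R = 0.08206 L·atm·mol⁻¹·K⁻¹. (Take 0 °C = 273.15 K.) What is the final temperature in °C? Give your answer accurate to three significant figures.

Convert: T₁ = 320.0 K.
From PV = nRT: V₁ = nRT₁/P₁ = 44.06 L.
T constant ⇒ Boyle's law P V = const: T₂ = T₁; P₂ = P₁·(V₁/V₂) = 0.2801 atm.
V constant ⇒ P ∝ T: V₃ = V₂; T₃ = T₂·(P₃/P₂) = 604.4 K.

T₃ ≈ 331 °C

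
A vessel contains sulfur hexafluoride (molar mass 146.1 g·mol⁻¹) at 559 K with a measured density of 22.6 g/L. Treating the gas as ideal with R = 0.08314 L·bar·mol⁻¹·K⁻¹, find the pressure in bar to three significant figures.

P ≈ 7.19 bar

ρ = PM/(RT) ⇒ P = ρRT/M = (22.6 × 0.08314 × 559.0) / 146.1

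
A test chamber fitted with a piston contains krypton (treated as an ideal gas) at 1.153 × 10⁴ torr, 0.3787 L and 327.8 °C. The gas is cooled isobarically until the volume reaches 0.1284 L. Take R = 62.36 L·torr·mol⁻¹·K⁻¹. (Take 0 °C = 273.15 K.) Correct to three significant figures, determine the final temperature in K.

Convert: T₁ = 601.0 K.
P constant ⇒ V ∝ T: P₂ = P₁; T₂ = T₁·(V₂/V₁) = 203.8 K.

T₂ ≈ 204 K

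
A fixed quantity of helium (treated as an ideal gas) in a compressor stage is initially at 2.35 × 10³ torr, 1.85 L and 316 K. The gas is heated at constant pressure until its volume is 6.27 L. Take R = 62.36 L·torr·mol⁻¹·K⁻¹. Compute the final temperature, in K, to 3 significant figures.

P constant ⇒ V ∝ T: P₂ = P₁; T₂ = T₁·(V₂/V₁) = 1071 K.

T₂ ≈ 1.07e+03 K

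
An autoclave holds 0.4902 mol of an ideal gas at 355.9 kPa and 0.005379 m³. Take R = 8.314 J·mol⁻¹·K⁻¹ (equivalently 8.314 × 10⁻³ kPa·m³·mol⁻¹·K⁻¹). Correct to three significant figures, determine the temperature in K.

T ≈ 470 K

PV = nRT ⇒ T = PV/(nR) = (355.9 × 0.005379) / (0.4902 × 8.314 × 10⁻³)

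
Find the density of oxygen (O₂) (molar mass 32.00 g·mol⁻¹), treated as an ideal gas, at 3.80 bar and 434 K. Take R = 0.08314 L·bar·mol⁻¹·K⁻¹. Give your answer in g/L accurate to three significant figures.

ρ ≈ 3.37 g/L

ρ = PM/(RT) = (3.80 × 32.00) / (0.08314 × 434.0)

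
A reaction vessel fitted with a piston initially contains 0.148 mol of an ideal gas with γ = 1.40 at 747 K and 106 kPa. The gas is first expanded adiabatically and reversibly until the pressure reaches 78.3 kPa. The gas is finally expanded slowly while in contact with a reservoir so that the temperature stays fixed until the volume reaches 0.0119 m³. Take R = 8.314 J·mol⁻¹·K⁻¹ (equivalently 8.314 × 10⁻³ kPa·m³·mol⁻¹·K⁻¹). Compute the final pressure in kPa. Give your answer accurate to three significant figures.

From PV = nRT: V₁ = nRT₁/P₁ = 0.008671 m³.
Adiabatic (γ = 1.40), T V^(γ−1) and P V^γ constant: T₂ = T₁·(P₂/P₁)^((γ−1)/γ) = 685.1 K; V₂ = V₁·(P₁/P₂)^(1/γ) = 0.01077 m³.
Isothermal, so P V is constant: T₃ = T₂; P₃ = P₂·(V₂/V₃) = 70.84 kPa.

P₃ ≈ 70.8 kPa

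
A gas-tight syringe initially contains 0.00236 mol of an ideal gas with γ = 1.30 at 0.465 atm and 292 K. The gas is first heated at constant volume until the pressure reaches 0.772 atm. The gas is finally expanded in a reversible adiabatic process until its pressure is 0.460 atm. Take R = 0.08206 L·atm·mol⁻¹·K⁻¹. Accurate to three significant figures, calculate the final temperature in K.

From PV = nRT: V₁ = nRT₁/P₁ = 0.1216 L.
Isochoric, so P/T is constant: V₂ = V₁; T₂ = T₁·(P₂/P₁) = 484.8 K.
Reversible adiabatic, γ = 1.30: T₃ = T₂·(P₃/P₂)^((γ−1)/γ) = 430.2 K; V₃ = V₂·(P₂/P₃)^(1/γ) = 0.1811 L.

T₃ ≈ 430 K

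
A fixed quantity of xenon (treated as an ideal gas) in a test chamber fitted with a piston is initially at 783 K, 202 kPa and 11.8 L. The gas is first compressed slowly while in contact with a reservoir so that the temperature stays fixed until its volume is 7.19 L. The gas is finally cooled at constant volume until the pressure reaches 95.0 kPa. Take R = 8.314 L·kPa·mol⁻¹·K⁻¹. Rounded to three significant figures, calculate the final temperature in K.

T constant ⇒ Boyle's law P V = const: T₂ = T₁; P₂ = P₁·(V₁/V₂) = 331.5 kPa.
V constant ⇒ P ∝ T: V₃ = V₂; T₃ = T₂·(P₃/P₂) = 224.4 K.

T₃ ≈ 224 K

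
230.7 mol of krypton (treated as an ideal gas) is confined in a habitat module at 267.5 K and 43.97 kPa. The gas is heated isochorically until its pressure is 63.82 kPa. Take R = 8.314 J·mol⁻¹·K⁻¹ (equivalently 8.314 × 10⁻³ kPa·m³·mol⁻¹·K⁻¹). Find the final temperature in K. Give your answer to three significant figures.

From PV = nRT: V₁ = nRT₁/P₁ = 11.67 m³.
V constant ⇒ P ∝ T: V₂ = V₁; T₂ = T₁·(P₂/P₁) = 388.3 K.

T₂ ≈ 388 K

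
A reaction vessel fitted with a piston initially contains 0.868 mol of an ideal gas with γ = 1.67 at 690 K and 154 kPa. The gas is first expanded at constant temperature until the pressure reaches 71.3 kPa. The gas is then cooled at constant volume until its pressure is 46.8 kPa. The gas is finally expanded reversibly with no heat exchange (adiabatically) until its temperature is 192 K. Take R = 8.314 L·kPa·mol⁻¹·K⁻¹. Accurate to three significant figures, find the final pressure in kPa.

From PV = nRT: V₁ = nRT₁/P₁ = 32.33 L.
Isothermal, so P V is constant: T₂ = T₁; V₂ = V₁·(P₁/P₂) = 69.84 L.
V constant ⇒ P ∝ T: V₃ = V₂; T₃ = T₂·(P₃/P₂) = 452.9 K.
Reversible adiabatic, γ = 1.67: P₄ = P₃·(T₄/T₃)^(γ/(γ−1)) = 5.511 kPa; V₄ = V₃·(T₃/T₄)^(1/(γ−1)) = 251.4 L.

P₄ ≈ 5.51 kPa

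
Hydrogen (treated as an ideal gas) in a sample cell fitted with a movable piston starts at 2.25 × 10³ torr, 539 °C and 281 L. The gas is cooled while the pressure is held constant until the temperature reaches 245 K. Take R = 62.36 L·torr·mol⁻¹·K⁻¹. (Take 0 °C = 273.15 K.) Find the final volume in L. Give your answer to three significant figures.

Convert: T₁ = 812.1 K.
Isobaric, so V/T is constant: P₂ = P₁; V₂ = V₁·(T₂/T₁) = 84.77 L.

V₂ ≈ 84.8 L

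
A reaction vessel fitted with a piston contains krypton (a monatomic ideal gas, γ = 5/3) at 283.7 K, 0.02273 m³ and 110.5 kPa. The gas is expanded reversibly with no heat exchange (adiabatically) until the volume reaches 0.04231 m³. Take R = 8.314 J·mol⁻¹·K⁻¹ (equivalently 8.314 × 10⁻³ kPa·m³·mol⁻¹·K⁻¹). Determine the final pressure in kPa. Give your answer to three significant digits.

P₂ ≈ 39.2 kPa

Reversible adiabatic, γ = 5/3: T₂ = T₁·(V₁/V₂)^(γ−1) = 187.5 K; P₂ = P₁·(V₁/V₂)^γ = 39.23 kPa.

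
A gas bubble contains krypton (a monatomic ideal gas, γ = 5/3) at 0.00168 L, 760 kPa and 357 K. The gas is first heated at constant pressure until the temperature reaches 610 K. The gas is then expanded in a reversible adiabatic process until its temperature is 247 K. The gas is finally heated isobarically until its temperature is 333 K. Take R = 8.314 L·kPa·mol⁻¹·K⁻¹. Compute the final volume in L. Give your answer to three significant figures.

P constant ⇒ V ∝ T: P₂ = P₁; V₂ = V₁·(T₂/T₁) = 0.002871 L.
Adiabatic (γ = 5/3), T V^(γ−1) and P V^γ constant: P₃ = P₂·(T₃/T₂)^(γ/(γ−1)) = 79.29 kPa; V₃ = V₂·(T₂/T₃)^(1/(γ−1)) = 0.01114 L.
Isobaric, so V/T is constant: P₄ = P₃; V₄ = V₃·(T₄/T₃) = 0.01502 L.

V₄ ≈ 0.0150 L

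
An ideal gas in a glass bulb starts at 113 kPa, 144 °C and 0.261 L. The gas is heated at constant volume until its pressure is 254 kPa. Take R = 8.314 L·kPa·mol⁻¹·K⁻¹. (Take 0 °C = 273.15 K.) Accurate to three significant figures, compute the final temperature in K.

Convert: T₁ = 417.1 K.
V constant ⇒ P ∝ T: V₂ = V₁; T₂ = T₁·(P₂/P₁) = 937.7 K.

T₂ ≈ 938 K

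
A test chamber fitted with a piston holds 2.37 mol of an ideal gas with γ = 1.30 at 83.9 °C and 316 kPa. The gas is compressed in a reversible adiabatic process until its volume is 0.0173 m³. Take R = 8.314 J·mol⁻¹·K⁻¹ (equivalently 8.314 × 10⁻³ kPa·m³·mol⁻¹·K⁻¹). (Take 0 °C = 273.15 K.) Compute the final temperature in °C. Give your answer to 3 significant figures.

Convert: T₁ = 357.0 K.
From PV = nRT: V₁ = nRT₁/P₁ = 0.02226 m³.
Adiabatic (γ = 1.30), T V^(γ−1) and P V^γ constant: T₂ = T₁·(V₁/V₂)^(γ−1) = 385.1 K; P₂ = P₁·(V₁/V₂)^γ = 438.6 kPa.

T₂ ≈ 112 °C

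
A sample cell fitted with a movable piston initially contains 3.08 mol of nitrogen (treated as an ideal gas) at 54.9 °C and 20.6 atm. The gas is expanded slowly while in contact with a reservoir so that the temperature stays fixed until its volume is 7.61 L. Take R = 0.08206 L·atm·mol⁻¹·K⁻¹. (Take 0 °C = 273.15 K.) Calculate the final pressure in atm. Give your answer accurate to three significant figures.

Convert: T₁ = 328.0 K.
From PV = nRT: V₁ = nRT₁/P₁ = 4.025 L.
T constant ⇒ Boyle's law P V = const: T₂ = T₁; P₂ = P₁·(V₁/V₂) = 10.90 atm.

P₂ ≈ 10.9 atm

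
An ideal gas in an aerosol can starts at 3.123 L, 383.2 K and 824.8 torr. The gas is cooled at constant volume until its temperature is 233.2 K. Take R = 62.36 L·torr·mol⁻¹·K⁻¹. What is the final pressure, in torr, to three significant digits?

P₂ ≈ 502 torr

V constant ⇒ P ∝ T: V₂ = V₁; P₂ = P₁·(T₂/T₁) = 501.9 torr.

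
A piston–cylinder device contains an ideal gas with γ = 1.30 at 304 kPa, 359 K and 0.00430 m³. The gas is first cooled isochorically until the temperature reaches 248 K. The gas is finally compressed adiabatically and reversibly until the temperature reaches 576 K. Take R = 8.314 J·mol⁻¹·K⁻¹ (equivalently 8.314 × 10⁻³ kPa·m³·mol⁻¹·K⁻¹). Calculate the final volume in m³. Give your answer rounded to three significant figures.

Isochoric, so P/T is constant: V₂ = V₁; P₂ = P₁·(T₂/T₁) = 210.0 kPa.
Reversible adiabatic, γ = 1.30: P₃ = P₂·(T₃/T₂)^(γ/(γ−1)) = 8093 kPa; V₃ = V₂·(T₂/T₃)^(1/(γ−1)) = 0.0002592 m³.

V₃ ≈ 0.000259 m³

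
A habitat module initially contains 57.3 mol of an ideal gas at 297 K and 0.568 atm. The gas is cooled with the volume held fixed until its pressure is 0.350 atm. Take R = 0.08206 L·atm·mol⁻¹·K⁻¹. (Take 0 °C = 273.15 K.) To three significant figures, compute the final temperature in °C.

T₂ ≈ -90.1 °C

From PV = nRT: V₁ = nRT₁/P₁ = 2459 L.
V constant ⇒ P ∝ T: V₂ = V₁; T₂ = T₁·(P₂/P₁) = 183.0 K.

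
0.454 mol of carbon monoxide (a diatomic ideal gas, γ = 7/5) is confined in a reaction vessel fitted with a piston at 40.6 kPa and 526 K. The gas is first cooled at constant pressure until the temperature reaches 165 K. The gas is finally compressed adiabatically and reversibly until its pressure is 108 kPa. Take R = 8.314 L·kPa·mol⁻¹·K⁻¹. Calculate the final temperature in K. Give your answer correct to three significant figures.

From PV = nRT: V₁ = nRT₁/P₁ = 48.90 L.
P constant ⇒ V ∝ T: P₂ = P₁; V₂ = V₁·(T₂/T₁) = 15.34 L.
Reversible adiabatic, γ = 7/5: T₃ = T₂·(P₃/P₂)^((γ−1)/γ) = 218.2 K; V₃ = V₂·(P₂/P₃)^(1/γ) = 7.627 L.

T₃ ≈ 218 K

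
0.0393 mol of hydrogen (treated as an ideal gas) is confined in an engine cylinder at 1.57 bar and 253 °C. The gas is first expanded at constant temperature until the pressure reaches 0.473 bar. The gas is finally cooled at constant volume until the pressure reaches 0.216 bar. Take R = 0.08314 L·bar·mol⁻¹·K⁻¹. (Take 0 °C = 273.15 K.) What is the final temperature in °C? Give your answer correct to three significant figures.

Convert: T₁ = 526.1 K.
From PV = nRT: V₁ = nRT₁/P₁ = 1.095 L.
T constant ⇒ Boyle's law P V = const: T₂ = T₁; V₂ = V₁·(P₁/P₂) = 3.635 L.
V constant ⇒ P ∝ T: V₃ = V₂; T₃ = T₂·(P₃/P₂) = 240.3 K.

T₃ ≈ -32.9 °C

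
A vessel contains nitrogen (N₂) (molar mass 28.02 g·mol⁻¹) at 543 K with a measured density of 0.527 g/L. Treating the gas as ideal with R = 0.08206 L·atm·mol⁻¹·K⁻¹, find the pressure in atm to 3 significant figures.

P ≈ 0.838 atm

ρ = PM/(RT) ⇒ P = ρRT/M = (0.527 × 0.08206 × 543.0) / 28.02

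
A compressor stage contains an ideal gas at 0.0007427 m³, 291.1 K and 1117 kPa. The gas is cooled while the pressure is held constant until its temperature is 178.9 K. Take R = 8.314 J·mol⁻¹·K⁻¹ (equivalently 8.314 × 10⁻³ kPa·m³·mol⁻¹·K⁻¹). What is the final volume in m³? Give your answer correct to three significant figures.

Isobaric, so V/T is constant: P₂ = P₁; V₂ = V₁·(T₂/T₁) = 0.0004564 m³.

V₂ ≈ 0.000456 m³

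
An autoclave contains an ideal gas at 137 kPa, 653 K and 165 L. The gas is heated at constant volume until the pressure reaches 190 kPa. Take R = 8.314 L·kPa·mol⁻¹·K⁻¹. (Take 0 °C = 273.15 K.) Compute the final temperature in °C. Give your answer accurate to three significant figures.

Isochoric, so P/T is constant: V₂ = V₁; T₂ = T₁·(P₂/P₁) = 905.6 K.

T₂ ≈ 632 °C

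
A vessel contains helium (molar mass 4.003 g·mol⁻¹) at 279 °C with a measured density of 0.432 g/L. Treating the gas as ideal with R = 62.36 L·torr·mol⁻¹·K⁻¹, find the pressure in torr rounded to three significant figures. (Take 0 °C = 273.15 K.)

P ≈ 3.72e+03 torr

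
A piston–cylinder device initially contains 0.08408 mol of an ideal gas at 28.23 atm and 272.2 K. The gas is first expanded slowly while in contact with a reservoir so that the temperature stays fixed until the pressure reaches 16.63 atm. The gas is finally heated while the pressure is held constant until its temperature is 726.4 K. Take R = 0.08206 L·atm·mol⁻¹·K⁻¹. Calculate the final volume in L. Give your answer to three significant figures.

V₃ ≈ 0.301 L

From PV = nRT: V₁ = nRT₁/P₁ = 0.06653 L.
T constant ⇒ Boyle's law P V = const: T₂ = T₁; V₂ = V₁·(P₁/P₂) = 0.1129 L.
Isobaric, so V/T is constant: P₃ = P₂; V₃ = V₂·(T₃/T₂) = 0.3014 L.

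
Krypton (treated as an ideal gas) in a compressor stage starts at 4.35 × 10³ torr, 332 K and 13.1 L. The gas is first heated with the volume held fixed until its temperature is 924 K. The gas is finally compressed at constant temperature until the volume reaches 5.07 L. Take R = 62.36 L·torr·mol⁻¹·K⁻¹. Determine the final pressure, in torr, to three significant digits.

P₃ ≈ 3.13e+04 torr

V constant ⇒ P ∝ T: V₂ = V₁; P₂ = P₁·(T₂/T₁) = 1.211e+04 torr.
Isothermal, so P V is constant: T₃ = T₂; P₃ = P₂·(V₂/V₃) = 3.128e+04 torr.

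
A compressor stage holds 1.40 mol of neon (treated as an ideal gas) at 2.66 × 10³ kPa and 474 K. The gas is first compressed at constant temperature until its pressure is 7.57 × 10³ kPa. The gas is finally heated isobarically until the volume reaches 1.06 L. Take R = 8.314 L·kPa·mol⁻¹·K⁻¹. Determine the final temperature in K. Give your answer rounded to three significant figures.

From PV = nRT: V₁ = nRT₁/P₁ = 2.074 L.
Isothermal, so P V is constant: T₂ = T₁; V₂ = V₁·(P₁/P₂) = 0.7288 L.
P constant ⇒ V ∝ T: P₃ = P₂; T₃ = T₂·(V₃/V₂) = 689.4 K.

T₃ ≈ 689 K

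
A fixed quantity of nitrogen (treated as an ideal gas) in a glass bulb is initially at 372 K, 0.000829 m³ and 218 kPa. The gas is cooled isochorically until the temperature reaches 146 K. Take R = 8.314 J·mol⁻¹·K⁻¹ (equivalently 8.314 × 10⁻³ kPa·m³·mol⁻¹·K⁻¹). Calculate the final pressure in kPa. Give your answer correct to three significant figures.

Isochoric, so P/T is constant: V₂ = V₁; P₂ = P₁·(T₂/T₁) = 85.56 kPa.

P₂ ≈ 85.6 kPa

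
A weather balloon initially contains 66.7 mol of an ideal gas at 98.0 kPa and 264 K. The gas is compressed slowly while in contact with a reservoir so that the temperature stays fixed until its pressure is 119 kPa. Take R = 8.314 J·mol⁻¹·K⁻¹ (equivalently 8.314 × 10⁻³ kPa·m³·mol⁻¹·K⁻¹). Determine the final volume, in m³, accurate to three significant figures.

From PV = nRT: V₁ = nRT₁/P₁ = 1.494 m³.
Isothermal, so P V is constant: T₂ = T₁; V₂ = V₁·(P₁/P₂) = 1.230 m³.

V₂ ≈ 1.23 m³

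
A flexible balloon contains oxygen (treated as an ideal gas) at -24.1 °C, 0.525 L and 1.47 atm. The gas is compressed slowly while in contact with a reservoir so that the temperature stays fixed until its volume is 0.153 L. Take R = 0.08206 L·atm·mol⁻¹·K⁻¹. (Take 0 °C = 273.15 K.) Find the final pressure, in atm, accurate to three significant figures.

Convert: T₁ = 249.0 K.
Isothermal, so P V is constant: T₂ = T₁; P₂ = P₁·(V₁/V₂) = 5.044 atm.

P₂ ≈ 5.04 atm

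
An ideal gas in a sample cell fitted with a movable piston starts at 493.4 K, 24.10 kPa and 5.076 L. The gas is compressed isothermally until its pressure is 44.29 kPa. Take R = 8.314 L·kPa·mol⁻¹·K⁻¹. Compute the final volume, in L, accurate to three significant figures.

V₂ ≈ 2.76 L

T constant ⇒ Boyle's law P V = const: T₂ = T₁; V₂ = V₁·(P₁/P₂) = 2.762 L.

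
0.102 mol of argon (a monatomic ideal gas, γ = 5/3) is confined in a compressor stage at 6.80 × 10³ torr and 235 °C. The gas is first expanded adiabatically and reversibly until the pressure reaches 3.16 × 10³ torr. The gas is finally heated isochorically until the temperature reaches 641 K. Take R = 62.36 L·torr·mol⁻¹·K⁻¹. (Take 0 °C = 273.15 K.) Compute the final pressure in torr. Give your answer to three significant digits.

Convert: T₁ = 508.1 K.
From PV = nRT: V₁ = nRT₁/P₁ = 0.4753 L.
Reversible adiabatic, γ = 5/3: T₂ = T₁·(P₂/P₁)^((γ−1)/γ) = 374.0 K; V₂ = V₁·(P₁/P₂)^(1/γ) = 0.7528 L.
Isochoric, so P/T is constant: V₃ = V₂; P₃ = P₂·(T₃/T₂) = 5416 torr.

P₃ ≈ 5.42e+03 torr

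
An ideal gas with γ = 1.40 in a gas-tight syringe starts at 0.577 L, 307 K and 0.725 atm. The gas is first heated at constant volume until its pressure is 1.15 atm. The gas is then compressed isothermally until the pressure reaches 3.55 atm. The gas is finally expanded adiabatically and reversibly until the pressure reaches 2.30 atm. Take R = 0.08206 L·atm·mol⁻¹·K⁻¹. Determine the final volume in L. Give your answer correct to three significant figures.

V constant ⇒ P ∝ T: V₂ = V₁; T₂ = T₁·(P₂/P₁) = 487.0 K.
T constant ⇒ Boyle's law P V = const: T₃ = T₂; V₃ = V₂·(P₂/P₃) = 0.1869 L.
Reversible adiabatic, γ = 1.40: T₄ = T₃·(P₄/P₃)^((γ−1)/γ) = 430.2 K; V₄ = V₃·(P₃/P₄)^(1/γ) = 0.2549 L.

V₄ ≈ 0.255 L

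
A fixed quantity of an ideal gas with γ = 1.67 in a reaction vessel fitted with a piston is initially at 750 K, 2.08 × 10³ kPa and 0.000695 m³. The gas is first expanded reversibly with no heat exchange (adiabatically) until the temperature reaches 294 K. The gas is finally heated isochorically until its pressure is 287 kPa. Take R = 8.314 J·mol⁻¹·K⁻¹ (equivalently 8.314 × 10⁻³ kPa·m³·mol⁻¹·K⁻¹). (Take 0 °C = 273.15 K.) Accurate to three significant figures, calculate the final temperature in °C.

T₃ ≈ 146 °C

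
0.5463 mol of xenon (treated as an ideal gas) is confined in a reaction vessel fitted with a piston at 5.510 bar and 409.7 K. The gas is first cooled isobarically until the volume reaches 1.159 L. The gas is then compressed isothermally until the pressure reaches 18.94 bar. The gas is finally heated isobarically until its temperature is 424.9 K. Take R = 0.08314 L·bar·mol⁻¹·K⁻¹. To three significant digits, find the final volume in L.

V₄ ≈ 1.02 L

From PV = nRT: V₁ = nRT₁/P₁ = 3.377 L.
P constant ⇒ V ∝ T: P₂ = P₁; T₂ = T₁·(V₂/V₁) = 140.6 K.
Isothermal, so P V is constant: T₃ = T₂; V₃ = V₂·(P₂/P₃) = 0.3372 L.
P constant ⇒ V ∝ T: P₄ = P₃; V₄ = V₃·(T₄/T₃) = 1.019 L.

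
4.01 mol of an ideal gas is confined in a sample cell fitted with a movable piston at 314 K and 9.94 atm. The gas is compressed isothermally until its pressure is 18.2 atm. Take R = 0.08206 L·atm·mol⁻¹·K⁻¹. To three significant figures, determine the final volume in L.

From PV = nRT: V₁ = nRT₁/P₁ = 10.39 L.
T constant ⇒ Boyle's law P V = const: T₂ = T₁; V₂ = V₁·(P₁/P₂) = 5.677 L.

V₂ ≈ 5.68 L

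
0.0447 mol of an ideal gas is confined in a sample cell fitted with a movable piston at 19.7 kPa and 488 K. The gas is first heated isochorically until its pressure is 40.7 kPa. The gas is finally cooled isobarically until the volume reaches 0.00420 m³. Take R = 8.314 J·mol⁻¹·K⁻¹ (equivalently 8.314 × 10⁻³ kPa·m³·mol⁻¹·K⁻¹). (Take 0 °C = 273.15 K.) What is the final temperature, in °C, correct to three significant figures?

T₃ ≈ 187 °C

From PV = nRT: V₁ = nRT₁/P₁ = 0.009206 m³.
V constant ⇒ P ∝ T: V₂ = V₁; T₂ = T₁·(P₂/P₁) = 1008 K.
P constant ⇒ V ∝ T: P₃ = P₂; T₃ = T₂·(V₃/V₂) = 460.0 K.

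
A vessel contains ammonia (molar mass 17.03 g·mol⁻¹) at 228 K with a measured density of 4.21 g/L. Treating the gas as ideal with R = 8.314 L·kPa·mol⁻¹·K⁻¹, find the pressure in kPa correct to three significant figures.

ρ = PM/(RT) ⇒ P = ρRT/M = (4.21 × 8.314 × 228.0) / 17.03

P ≈ 469 kPa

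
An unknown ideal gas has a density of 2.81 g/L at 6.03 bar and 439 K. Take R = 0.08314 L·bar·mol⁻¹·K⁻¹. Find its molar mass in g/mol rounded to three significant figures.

M ≈ 17.0 g/mol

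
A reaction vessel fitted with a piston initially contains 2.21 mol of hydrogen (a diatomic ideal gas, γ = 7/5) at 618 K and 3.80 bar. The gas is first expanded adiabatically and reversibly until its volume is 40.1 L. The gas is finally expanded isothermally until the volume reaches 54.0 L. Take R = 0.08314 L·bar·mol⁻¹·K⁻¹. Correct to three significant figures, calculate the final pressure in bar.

P₃ ≈ 1.87 bar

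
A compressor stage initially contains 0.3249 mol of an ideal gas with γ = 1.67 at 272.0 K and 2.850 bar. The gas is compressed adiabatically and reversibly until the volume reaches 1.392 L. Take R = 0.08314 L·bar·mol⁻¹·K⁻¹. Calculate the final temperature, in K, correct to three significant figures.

T₂ ≈ 411 K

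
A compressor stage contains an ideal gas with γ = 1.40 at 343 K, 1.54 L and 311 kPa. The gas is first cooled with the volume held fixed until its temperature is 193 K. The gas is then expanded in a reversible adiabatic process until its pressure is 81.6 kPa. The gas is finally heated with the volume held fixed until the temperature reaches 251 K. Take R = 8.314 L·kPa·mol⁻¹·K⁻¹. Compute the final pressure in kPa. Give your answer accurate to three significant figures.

P₄ ≈ 132 kPa

Isochoric, so P/T is constant: V₂ = V₁; P₂ = P₁·(T₂/T₁) = 175.0 kPa.
Adiabatic (γ = 1.40), T V^(γ−1) and P V^γ constant: T₃ = T₂·(P₃/P₂)^((γ−1)/γ) = 155.2 K; V₃ = V₂·(P₂/P₃)^(1/γ) = 2.656 L.
Isochoric, so P/T is constant: V₄ = V₃; P₄ = P₃·(T₄/T₃) = 132.0 kPa.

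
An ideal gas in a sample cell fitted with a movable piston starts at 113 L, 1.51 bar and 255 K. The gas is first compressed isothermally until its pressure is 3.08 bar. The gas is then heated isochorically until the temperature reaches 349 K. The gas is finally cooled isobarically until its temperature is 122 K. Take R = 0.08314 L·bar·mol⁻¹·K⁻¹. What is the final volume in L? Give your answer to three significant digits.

Isothermal, so P V is constant: T₂ = T₁; V₂ = V₁·(P₁/P₂) = 55.40 L.
V constant ⇒ P ∝ T: V₃ = V₂; P₃ = P₂·(T₃/T₂) = 4.215 bar.
P constant ⇒ V ∝ T: P₄ = P₃; V₄ = V₃·(T₄/T₃) = 19.37 L.

V₄ ≈ 19.4 L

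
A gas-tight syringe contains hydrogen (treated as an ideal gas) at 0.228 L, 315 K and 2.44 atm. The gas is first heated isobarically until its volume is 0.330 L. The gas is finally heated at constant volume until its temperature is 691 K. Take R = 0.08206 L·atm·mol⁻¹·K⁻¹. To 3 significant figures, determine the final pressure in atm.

Isobaric, so V/T is constant: P₂ = P₁; T₂ = T₁·(V₂/V₁) = 455.9 K.
Isochoric, so P/T is constant: V₃ = V₂; P₃ = P₂·(T₃/T₂) = 3.698 atm.

P₃ ≈ 3.70 atm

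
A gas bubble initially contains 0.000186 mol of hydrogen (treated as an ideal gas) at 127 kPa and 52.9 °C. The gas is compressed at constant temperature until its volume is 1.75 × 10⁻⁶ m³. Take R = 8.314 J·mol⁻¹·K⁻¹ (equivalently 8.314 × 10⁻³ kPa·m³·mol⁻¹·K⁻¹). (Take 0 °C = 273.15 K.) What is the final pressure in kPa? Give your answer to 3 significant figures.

Convert: T₁ = 326.0 K.
From PV = nRT: V₁ = nRT₁/P₁ = 3.970e-06 m³.
Isothermal, so P V is constant: T₂ = T₁; P₂ = P₁·(V₁/V₂) = 288.1 kPa.

P₂ ≈ 288 kPa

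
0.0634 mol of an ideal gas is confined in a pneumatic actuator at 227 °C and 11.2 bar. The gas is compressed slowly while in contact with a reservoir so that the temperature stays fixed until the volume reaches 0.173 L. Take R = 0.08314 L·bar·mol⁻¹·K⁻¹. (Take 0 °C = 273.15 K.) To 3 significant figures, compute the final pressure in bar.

P₂ ≈ 15.2 bar

Convert: T₁ = 500.1 K.
From PV = nRT: V₁ = nRT₁/P₁ = 0.2354 L.
Isothermal, so P V is constant: T₂ = T₁; P₂ = P₁·(V₁/V₂) = 15.24 bar.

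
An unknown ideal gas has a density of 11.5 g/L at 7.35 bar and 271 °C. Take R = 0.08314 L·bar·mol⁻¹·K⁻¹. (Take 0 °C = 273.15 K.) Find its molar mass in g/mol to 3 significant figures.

M ≈ 70.8 g/mol

ρ = PM/(RT) ⇒ M = ρRT/P = (11.5 × 0.08314 × 544.1) / 7.35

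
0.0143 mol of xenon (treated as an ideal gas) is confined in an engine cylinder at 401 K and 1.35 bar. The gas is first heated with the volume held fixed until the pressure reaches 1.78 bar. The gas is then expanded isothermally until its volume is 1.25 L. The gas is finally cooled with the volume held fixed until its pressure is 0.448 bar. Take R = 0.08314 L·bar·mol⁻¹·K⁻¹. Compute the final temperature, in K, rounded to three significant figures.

From PV = nRT: V₁ = nRT₁/P₁ = 0.3531 L.
V constant ⇒ P ∝ T: V₂ = V₁; T₂ = T₁·(P₂/P₁) = 528.7 K.
Isothermal, so P V is constant: T₃ = T₂; P₃ = P₂·(V₂/V₃) = 0.5029 bar.
Isochoric, so P/T is constant: V₄ = V₃; T₄ = T₃·(P₄/P₃) = 471.0 K.

T₄ ≈ 471 K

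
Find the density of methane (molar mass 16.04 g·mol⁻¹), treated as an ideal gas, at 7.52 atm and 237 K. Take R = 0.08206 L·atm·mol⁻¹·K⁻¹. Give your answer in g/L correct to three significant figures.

ρ = PM/(RT) = (7.52 × 16.04) / (0.08206 × 237.0)

ρ ≈ 6.20 g/L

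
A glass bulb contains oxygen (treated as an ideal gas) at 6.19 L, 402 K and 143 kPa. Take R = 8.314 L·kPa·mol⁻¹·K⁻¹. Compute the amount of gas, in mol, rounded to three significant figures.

n ≈ 0.265 mol

PV = nRT ⇒ n = PV/(RT) = (143 × 6.19) / (8.314 × 402)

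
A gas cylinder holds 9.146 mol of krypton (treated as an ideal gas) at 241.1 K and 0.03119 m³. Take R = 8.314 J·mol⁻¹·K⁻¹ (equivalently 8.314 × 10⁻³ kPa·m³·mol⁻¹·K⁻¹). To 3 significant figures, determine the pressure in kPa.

PV = nRT ⇒ P = nRT/V = (9.146 × 8.314 × 10⁻³ × 241.1) / 0.03119

P ≈ 588 kPa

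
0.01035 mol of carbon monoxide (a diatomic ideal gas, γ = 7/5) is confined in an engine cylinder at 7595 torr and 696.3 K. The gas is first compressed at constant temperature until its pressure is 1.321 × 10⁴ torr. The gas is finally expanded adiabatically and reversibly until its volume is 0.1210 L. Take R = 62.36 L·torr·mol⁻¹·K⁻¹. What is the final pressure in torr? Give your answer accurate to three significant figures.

P₃ ≈ 2.24e+03 torr

From PV = nRT: V₁ = nRT₁/P₁ = 0.05917 L.
Isothermal, so P V is constant: T₂ = T₁; V₂ = V₁·(P₁/P₂) = 0.03402 L.
Reversible adiabatic, γ = 7/5: T₃ = T₂·(V₂/V₃)^(γ−1) = 419.2 K; P₃ = P₂·(V₂/V₃)^γ = 2236 torr.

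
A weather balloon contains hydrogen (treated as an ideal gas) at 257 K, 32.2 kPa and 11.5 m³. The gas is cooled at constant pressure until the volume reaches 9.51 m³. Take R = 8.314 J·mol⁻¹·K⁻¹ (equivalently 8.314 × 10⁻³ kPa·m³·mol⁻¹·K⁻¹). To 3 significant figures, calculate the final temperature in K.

Isobaric, so V/T is constant: P₂ = P₁; T₂ = T₁·(V₂/V₁) = 212.5 K.

T₂ ≈ 213 K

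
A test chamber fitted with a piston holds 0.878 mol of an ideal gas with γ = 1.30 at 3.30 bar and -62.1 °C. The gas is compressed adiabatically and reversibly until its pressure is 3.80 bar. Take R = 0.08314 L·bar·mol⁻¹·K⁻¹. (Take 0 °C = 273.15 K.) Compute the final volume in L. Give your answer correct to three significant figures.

Convert: T₁ = 211.0 K.
From PV = nRT: V₁ = nRT₁/P₁ = 4.668 L.
Reversible adiabatic, γ = 1.30: T₂ = T₁·(P₂/P₁)^((γ−1)/γ) = 218.0 K; V₂ = V₁·(P₁/P₂)^(1/γ) = 4.188 L.

V₂ ≈ 4.19 L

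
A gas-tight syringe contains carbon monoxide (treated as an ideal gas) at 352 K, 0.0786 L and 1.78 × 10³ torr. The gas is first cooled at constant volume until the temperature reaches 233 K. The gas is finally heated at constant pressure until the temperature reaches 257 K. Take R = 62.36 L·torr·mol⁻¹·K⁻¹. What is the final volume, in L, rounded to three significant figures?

V₃ ≈ 0.0867 L

V constant ⇒ P ∝ T: V₂ = V₁; P₂ = P₁·(T₂/T₁) = 1178 torr.
P constant ⇒ V ∝ T: P₃ = P₂; V₃ = V₂·(T₃/T₂) = 0.08670 L.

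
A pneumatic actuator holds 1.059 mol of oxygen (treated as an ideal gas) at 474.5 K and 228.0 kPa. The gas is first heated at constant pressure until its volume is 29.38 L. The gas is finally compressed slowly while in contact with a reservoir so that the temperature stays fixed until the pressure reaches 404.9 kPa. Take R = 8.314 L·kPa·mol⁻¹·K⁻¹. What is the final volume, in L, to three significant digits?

V₃ ≈ 16.5 L

From PV = nRT: V₁ = nRT₁/P₁ = 18.32 L.
Isobaric, so V/T is constant: P₂ = P₁; T₂ = T₁·(V₂/V₁) = 760.8 K.
Isothermal, so P V is constant: T₃ = T₂; V₃ = V₂·(P₂/P₃) = 16.54 L.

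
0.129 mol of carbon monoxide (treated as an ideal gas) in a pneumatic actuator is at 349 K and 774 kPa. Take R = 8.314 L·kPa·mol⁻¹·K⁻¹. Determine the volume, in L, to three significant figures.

V ≈ 0.484 L

PV = nRT ⇒ V = nRT/P = (0.129 × 8.314 × 349) / 774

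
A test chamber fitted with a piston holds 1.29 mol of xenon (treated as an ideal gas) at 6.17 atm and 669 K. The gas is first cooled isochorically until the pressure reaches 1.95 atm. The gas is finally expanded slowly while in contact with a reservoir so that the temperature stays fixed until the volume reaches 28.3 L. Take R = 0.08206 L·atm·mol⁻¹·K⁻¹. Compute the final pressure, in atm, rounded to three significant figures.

P₃ ≈ 0.791 atm

From PV = nRT: V₁ = nRT₁/P₁ = 11.48 L.
Isochoric, so P/T is constant: V₂ = V₁; T₂ = T₁·(P₂/P₁) = 211.4 K.
Isothermal, so P V is constant: T₃ = T₂; P₃ = P₂·(V₂/V₃) = 0.7909 atm.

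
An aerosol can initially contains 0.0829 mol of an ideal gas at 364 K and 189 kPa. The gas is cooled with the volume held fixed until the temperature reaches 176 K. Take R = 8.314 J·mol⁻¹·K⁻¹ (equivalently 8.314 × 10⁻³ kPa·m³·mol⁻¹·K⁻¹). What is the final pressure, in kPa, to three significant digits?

From PV = nRT: V₁ = nRT₁/P₁ = 0.001327 m³.
Isochoric, so P/T is constant: V₂ = V₁; P₂ = P₁·(T₂/T₁) = 91.38 kPa.

P₂ ≈ 91.4 kPa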